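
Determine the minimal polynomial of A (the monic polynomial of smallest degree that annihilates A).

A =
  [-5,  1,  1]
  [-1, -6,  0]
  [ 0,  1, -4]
x^3 + 15*x^2 + 75*x + 125

The characteristic polynomial is χ_A(x) = (x + 5)^3, so the eigenvalues are known. The minimal polynomial is
  m_A(x) = Π_λ (x − λ)^{k_λ}
where k_λ is the size of the *largest* Jordan block for λ (equivalently, the smallest k with (A − λI)^k v = 0 for every generalised eigenvector v of λ).

  λ = -5: largest Jordan block has size 3, contributing (x + 5)^3

So m_A(x) = (x + 5)^3 = x^3 + 15*x^2 + 75*x + 125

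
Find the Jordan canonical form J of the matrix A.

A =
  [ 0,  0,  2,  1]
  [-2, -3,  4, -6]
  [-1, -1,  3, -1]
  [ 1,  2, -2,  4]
J_2(1) ⊕ J_2(1)

The characteristic polynomial is
  det(x·I − A) = x^4 - 4*x^3 + 6*x^2 - 4*x + 1 = (x - 1)^4

Eigenvalues and multiplicities (the geometric multiplicity of λ is n − rank(A − λI), which equals the number of Jordan blocks for λ):
  λ = 1: algebraic multiplicity = 4, geometric multiplicity = 2

Determining the block sizes for each eigenvalue:
  λ = 1: with am = 4 and gm = 2, the partition is not yet determined (e.g. several partitions of 4 into 2 parts exist). Let N = A − (1)·I. Computing rank(N^1) = 2, rank(N^2) = 0; the number of blocks of size ≥ j is rank(N^{j−1}) − rank(N^j), giving [2, 2]. So we have 2 block(s) of size 2 → block sizes [2, 2]

Assembling the blocks gives a Jordan form
J =
  [1, 1, 0, 0]
  [0, 1, 0, 0]
  [0, 0, 1, 1]
  [0, 0, 0, 1]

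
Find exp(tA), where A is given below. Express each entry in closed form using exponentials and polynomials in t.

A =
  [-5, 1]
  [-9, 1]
e^{tA} =
  [-3*t*exp(-2*t) + exp(-2*t), t*exp(-2*t)]
  [-9*t*exp(-2*t), 3*t*exp(-2*t) + exp(-2*t)]

Strategy: write A = P · J · P⁻¹ where J is a Jordan canonical form, so e^{tA} = P · e^{tJ} · P⁻¹, and e^{tJ} can be computed block-by-block.

A has Jordan form
J =
  [-2,  1]
  [ 0, -2]
(up to reordering of blocks).

Per-block formulas:
  For a 2×2 Jordan block J_2(-2): exp(t · J_2(-2)) = e^(-2t)·(I + t·N), where N is the 2×2 nilpotent shift.

After assembling e^{tJ} and conjugating by P, we get:

e^{tA} =
  [-3*t*exp(-2*t) + exp(-2*t), t*exp(-2*t)]
  [-9*t*exp(-2*t), 3*t*exp(-2*t) + exp(-2*t)]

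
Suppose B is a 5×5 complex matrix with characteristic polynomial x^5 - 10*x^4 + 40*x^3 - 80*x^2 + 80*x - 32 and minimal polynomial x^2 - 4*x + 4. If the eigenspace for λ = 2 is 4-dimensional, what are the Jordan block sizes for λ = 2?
Block sizes for λ = 2: [2, 1, 1, 1]

Step 1 — from the characteristic polynomial, algebraic multiplicity of λ = 2 is 5. From dim ker(B − (2)·I) = 4, there are exactly 4 Jordan blocks for λ = 2.
Step 2 — from the minimal polynomial, the factor (x − 2)^2 tells us the largest block for λ = 2 has size 2.
Step 3 — with total size 5, 4 blocks, and largest block 2, the block sizes (in nonincreasing order) are [2, 1, 1, 1].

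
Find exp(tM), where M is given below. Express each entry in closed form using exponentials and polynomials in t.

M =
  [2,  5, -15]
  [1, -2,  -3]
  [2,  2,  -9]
e^{tM} =
  [5*t*exp(-3*t) + exp(-3*t), 5*t*exp(-3*t), -15*t*exp(-3*t)]
  [t*exp(-3*t), t*exp(-3*t) + exp(-3*t), -3*t*exp(-3*t)]
  [2*t*exp(-3*t), 2*t*exp(-3*t), -6*t*exp(-3*t) + exp(-3*t)]

Strategy: write M = P · J · P⁻¹ where J is a Jordan canonical form, so e^{tM} = P · e^{tJ} · P⁻¹, and e^{tJ} can be computed block-by-block.

M has Jordan form
J =
  [-3,  1,  0]
  [ 0, -3,  0]
  [ 0,  0, -3]
(up to reordering of blocks).

Per-block formulas:
  For a 1×1 block at λ = -3: exp(t · [-3]) = [e^(-3t)].
  For a 2×2 Jordan block J_2(-3): exp(t · J_2(-3)) = e^(-3t)·(I + t·N), where N is the 2×2 nilpotent shift.

After assembling e^{tJ} and conjugating by P, we get:

e^{tM} =
  [5*t*exp(-3*t) + exp(-3*t), 5*t*exp(-3*t), -15*t*exp(-3*t)]
  [t*exp(-3*t), t*exp(-3*t) + exp(-3*t), -3*t*exp(-3*t)]
  [2*t*exp(-3*t), 2*t*exp(-3*t), -6*t*exp(-3*t) + exp(-3*t)]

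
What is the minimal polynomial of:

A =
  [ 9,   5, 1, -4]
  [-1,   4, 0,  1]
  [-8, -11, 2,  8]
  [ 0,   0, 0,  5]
x^3 - 15*x^2 + 75*x - 125

The characteristic polynomial is χ_A(x) = (x - 5)^4, so the eigenvalues are known. The minimal polynomial is
  m_A(x) = Π_λ (x − λ)^{k_λ}
where k_λ is the size of the *largest* Jordan block for λ (equivalently, the smallest k with (A − λI)^k v = 0 for every generalised eigenvector v of λ).

  λ = 5: largest Jordan block has size 3, contributing (x − 5)^3

So m_A(x) = (x - 5)^3 = x^3 - 15*x^2 + 75*x - 125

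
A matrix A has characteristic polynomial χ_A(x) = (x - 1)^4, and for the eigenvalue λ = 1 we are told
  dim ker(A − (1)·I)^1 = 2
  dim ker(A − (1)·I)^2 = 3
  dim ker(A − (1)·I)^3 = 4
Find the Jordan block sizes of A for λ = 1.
Block sizes for λ = 1: [3, 1]

From the dimensions of kernels of powers, the number of Jordan blocks of size at least j is d_j − d_{j−1} where d_j = dim ker(N^j) (with d_0 = 0). Computing the differences gives [2, 1, 1].
The number of blocks of size exactly k is (#blocks of size ≥ k) − (#blocks of size ≥ k + 1), so the partition is: 1 block(s) of size 1, 1 block(s) of size 3.
In nonincreasing order the block sizes are [3, 1].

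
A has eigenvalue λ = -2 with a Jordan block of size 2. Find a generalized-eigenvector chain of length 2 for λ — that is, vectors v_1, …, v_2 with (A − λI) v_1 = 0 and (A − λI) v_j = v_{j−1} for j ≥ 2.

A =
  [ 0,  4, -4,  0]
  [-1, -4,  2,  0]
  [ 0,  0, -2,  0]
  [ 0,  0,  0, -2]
A Jordan chain for λ = -2 of length 2:
v_1 = (2, -1, 0, 0)ᵀ
v_2 = (1, 0, 0, 0)ᵀ

Let N = A − (-2)·I. We want v_2 with N^2 v_2 = 0 but N^1 v_2 ≠ 0; then v_{j-1} := N · v_j for j = 2, …, 2.

Pick v_2 = (1, 0, 0, 0)ᵀ.
Then v_1 = N · v_2 = (2, -1, 0, 0)ᵀ.

Sanity check: (A − (-2)·I) v_1 = (0, 0, 0, 0)ᵀ = 0. ✓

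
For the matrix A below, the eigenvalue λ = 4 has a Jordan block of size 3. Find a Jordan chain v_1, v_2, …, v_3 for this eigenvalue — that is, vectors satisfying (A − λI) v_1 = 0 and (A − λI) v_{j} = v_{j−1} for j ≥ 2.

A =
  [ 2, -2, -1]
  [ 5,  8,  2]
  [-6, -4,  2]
A Jordan chain for λ = 4 of length 3:
v_1 = (0, -2, 4)ᵀ
v_2 = (-2, 5, -6)ᵀ
v_3 = (1, 0, 0)ᵀ

Let N = A − (4)·I. We want v_3 with N^3 v_3 = 0 but N^2 v_3 ≠ 0; then v_{j-1} := N · v_j for j = 3, …, 2.

Pick v_3 = (1, 0, 0)ᵀ.
Then v_2 = N · v_3 = (-2, 5, -6)ᵀ.
Then v_1 = N · v_2 = (0, -2, 4)ᵀ.

Sanity check: (A − (4)·I) v_1 = (0, 0, 0)ᵀ = 0. ✓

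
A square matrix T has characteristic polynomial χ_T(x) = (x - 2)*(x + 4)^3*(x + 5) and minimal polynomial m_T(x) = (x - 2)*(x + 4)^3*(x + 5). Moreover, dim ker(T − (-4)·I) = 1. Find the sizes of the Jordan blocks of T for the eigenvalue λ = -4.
Block sizes for λ = -4: [3]

Step 1 — from the characteristic polynomial, algebraic multiplicity of λ = -4 is 3. From dim ker(T − (-4)·I) = 1, there are exactly 1 Jordan blocks for λ = -4.
Step 2 — from the minimal polynomial, the factor (x + 4)^3 tells us the largest block for λ = -4 has size 3.
Step 3 — with total size 3, 1 blocks, and largest block 3, the block sizes (in nonincreasing order) are [3].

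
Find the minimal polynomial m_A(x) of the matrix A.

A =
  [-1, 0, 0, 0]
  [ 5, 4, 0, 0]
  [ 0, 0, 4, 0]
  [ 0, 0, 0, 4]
x^2 - 3*x - 4

The characteristic polynomial is χ_A(x) = (x - 4)^3*(x + 1), so the eigenvalues are known. The minimal polynomial is
  m_A(x) = Π_λ (x − λ)^{k_λ}
where k_λ is the size of the *largest* Jordan block for λ (equivalently, the smallest k with (A − λI)^k v = 0 for every generalised eigenvector v of λ).

  λ = -1: largest Jordan block has size 1, contributing (x + 1)
  λ = 4: largest Jordan block has size 1, contributing (x − 4)

So m_A(x) = (x - 4)*(x + 1) = x^2 - 3*x - 4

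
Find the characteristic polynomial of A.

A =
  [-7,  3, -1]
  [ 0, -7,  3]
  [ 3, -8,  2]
x^3 + 12*x^2 + 48*x + 64

Expanding det(x·I − A) (e.g. by cofactor expansion or by noting that A is similar to its Jordan form J, which has the same characteristic polynomial as A) gives
  χ_A(x) = x^3 + 12*x^2 + 48*x + 64
which factors as (x + 4)^3. The eigenvalues (with algebraic multiplicities) are λ = -4 with multiplicity 3.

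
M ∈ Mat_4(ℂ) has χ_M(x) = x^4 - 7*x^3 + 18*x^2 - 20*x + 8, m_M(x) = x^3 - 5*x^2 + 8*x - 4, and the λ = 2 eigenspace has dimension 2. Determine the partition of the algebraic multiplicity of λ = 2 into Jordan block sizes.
Block sizes for λ = 2: [2, 1]

Step 1 — from the characteristic polynomial, algebraic multiplicity of λ = 2 is 3. From dim ker(M − (2)·I) = 2, there are exactly 2 Jordan blocks for λ = 2.
Step 2 — from the minimal polynomial, the factor (x − 2)^2 tells us the largest block for λ = 2 has size 2.
Step 3 — with total size 3, 2 blocks, and largest block 2, the block sizes (in nonincreasing order) are [2, 1].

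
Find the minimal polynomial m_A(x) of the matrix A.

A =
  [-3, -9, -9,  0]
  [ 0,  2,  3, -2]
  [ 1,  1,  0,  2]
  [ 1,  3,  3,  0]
x^3 + x^2

The characteristic polynomial is χ_A(x) = x^3*(x + 1), so the eigenvalues are known. The minimal polynomial is
  m_A(x) = Π_λ (x − λ)^{k_λ}
where k_λ is the size of the *largest* Jordan block for λ (equivalently, the smallest k with (A − λI)^k v = 0 for every generalised eigenvector v of λ).

  λ = -1: largest Jordan block has size 1, contributing (x + 1)
  λ = 0: largest Jordan block has size 2, contributing (x − 0)^2

So m_A(x) = x^2*(x + 1) = x^3 + x^2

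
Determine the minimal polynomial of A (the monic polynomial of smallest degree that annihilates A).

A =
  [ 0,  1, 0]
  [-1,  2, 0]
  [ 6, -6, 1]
x^2 - 2*x + 1

The characteristic polynomial is χ_A(x) = (x - 1)^3, so the eigenvalues are known. The minimal polynomial is
  m_A(x) = Π_λ (x − λ)^{k_λ}
where k_λ is the size of the *largest* Jordan block for λ (equivalently, the smallest k with (A − λI)^k v = 0 for every generalised eigenvector v of λ).

  λ = 1: largest Jordan block has size 2, contributing (x − 1)^2

So m_A(x) = (x - 1)^2 = x^2 - 2*x + 1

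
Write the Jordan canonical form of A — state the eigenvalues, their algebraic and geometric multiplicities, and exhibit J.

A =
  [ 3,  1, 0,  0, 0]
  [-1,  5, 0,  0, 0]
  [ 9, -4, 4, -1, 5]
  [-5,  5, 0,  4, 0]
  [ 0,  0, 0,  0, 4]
J_2(4) ⊕ J_2(4) ⊕ J_1(4)

The characteristic polynomial is
  det(x·I − A) = x^5 - 20*x^4 + 160*x^3 - 640*x^2 + 1280*x - 1024 = (x - 4)^5

Eigenvalues and multiplicities (the geometric multiplicity of λ is n − rank(A − λI), which equals the number of Jordan blocks for λ):
  λ = 4: algebraic multiplicity = 5, geometric multiplicity = 3

Determining the block sizes for each eigenvalue:
  λ = 4: with am = 5 and gm = 3, the partition is not yet determined (e.g. several partitions of 5 into 3 parts exist). Let N = A − (4)·I. Computing rank(N^1) = 2, rank(N^2) = 0; the number of blocks of size ≥ j is rank(N^{j−1}) − rank(N^j), giving [3, 2]. So we have 2 block(s) of size 2, 1 block(s) of size 1 → block sizes [2, 2, 1]

Assembling the blocks gives a Jordan form
J =
  [4, 1, 0, 0, 0]
  [0, 4, 0, 0, 0]
  [0, 0, 4, 1, 0]
  [0, 0, 0, 4, 0]
  [0, 0, 0, 0, 4]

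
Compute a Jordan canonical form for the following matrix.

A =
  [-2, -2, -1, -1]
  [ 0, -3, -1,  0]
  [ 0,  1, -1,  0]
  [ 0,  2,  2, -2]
J_3(-2) ⊕ J_1(-2)

The characteristic polynomial is
  det(x·I − A) = x^4 + 8*x^3 + 24*x^2 + 32*x + 16 = (x + 2)^4

Eigenvalues and multiplicities (the geometric multiplicity of λ is n − rank(A − λI), which equals the number of Jordan blocks for λ):
  λ = -2: algebraic multiplicity = 4, geometric multiplicity = 2

Determining the block sizes for each eigenvalue:
  λ = -2: with am = 4 and gm = 2, the partition is not yet determined (e.g. several partitions of 4 into 2 parts exist). Let N = A − (-2)·I. Computing rank(N^1) = 2, rank(N^2) = 1, rank(N^3) = 0; the number of blocks of size ≥ j is rank(N^{j−1}) − rank(N^j), giving [2, 1, 1]. So we have 1 block(s) of size 3, 1 block(s) of size 1 → block sizes [3, 1]

Assembling the blocks gives a Jordan form
J =
  [-2,  1,  0,  0]
  [ 0, -2,  1,  0]
  [ 0,  0, -2,  0]
  [ 0,  0,  0, -2]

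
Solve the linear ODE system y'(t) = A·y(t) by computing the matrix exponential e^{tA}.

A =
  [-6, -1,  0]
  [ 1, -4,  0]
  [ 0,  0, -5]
e^{tA} =
  [-t*exp(-5*t) + exp(-5*t), -t*exp(-5*t), 0]
  [t*exp(-5*t), t*exp(-5*t) + exp(-5*t), 0]
  [0, 0, exp(-5*t)]

Strategy: write A = P · J · P⁻¹ where J is a Jordan canonical form, so e^{tA} = P · e^{tJ} · P⁻¹, and e^{tJ} can be computed block-by-block.

A has Jordan form
J =
  [-5,  1,  0]
  [ 0, -5,  0]
  [ 0,  0, -5]
(up to reordering of blocks).

Per-block formulas:
  For a 1×1 block at λ = -5: exp(t · [-5]) = [e^(-5t)].
  For a 2×2 Jordan block J_2(-5): exp(t · J_2(-5)) = e^(-5t)·(I + t·N), where N is the 2×2 nilpotent shift.

After assembling e^{tJ} and conjugating by P, we get:

e^{tA} =
  [-t*exp(-5*t) + exp(-5*t), -t*exp(-5*t), 0]
  [t*exp(-5*t), t*exp(-5*t) + exp(-5*t), 0]
  [0, 0, exp(-5*t)]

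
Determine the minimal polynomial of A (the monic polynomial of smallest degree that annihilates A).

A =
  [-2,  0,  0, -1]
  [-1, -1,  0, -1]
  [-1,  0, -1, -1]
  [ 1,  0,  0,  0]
x^2 + 2*x + 1

The characteristic polynomial is χ_A(x) = (x + 1)^4, so the eigenvalues are known. The minimal polynomial is
  m_A(x) = Π_λ (x − λ)^{k_λ}
where k_λ is the size of the *largest* Jordan block for λ (equivalently, the smallest k with (A − λI)^k v = 0 for every generalised eigenvector v of λ).

  λ = -1: largest Jordan block has size 2, contributing (x + 1)^2

So m_A(x) = (x + 1)^2 = x^2 + 2*x + 1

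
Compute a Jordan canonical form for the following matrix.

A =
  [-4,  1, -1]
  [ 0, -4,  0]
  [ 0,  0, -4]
J_2(-4) ⊕ J_1(-4)

The characteristic polynomial is
  det(x·I − A) = x^3 + 12*x^2 + 48*x + 64 = (x + 4)^3

Eigenvalues and multiplicities (the geometric multiplicity of λ is n − rank(A − λI), which equals the number of Jordan blocks for λ):
  λ = -4: algebraic multiplicity = 3, geometric multiplicity = 2

Determining the block sizes for each eigenvalue:
  λ = -4: 2 blocks summing to 3 forces exactly one block of size 2 and the rest size 1 → block sizes [2, 1]

Assembling the blocks gives a Jordan form
J =
  [-4,  1,  0]
  [ 0, -4,  0]
  [ 0,  0, -4]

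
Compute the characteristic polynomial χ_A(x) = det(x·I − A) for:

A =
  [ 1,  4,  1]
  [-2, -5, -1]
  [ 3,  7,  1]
x^3 + 3*x^2 + 3*x + 1

Expanding det(x·I − A) (e.g. by cofactor expansion or by noting that A is similar to its Jordan form J, which has the same characteristic polynomial as A) gives
  χ_A(x) = x^3 + 3*x^2 + 3*x + 1
which factors as (x + 1)^3. The eigenvalues (with algebraic multiplicities) are λ = -1 with multiplicity 3.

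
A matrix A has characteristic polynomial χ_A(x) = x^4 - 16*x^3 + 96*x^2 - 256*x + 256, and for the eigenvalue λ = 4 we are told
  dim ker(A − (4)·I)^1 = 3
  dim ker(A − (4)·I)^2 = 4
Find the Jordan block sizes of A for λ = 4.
Block sizes for λ = 4: [2, 1, 1]

From the dimensions of kernels of powers, the number of Jordan blocks of size at least j is d_j − d_{j−1} where d_j = dim ker(N^j) (with d_0 = 0). Computing the differences gives [3, 1].
The number of blocks of size exactly k is (#blocks of size ≥ k) − (#blocks of size ≥ k + 1), so the partition is: 2 block(s) of size 1, 1 block(s) of size 2.
In nonincreasing order the block sizes are [2, 1, 1].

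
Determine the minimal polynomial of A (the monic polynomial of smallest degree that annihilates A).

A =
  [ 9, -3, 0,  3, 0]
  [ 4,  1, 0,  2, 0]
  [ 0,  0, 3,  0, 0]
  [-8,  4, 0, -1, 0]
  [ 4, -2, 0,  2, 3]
x^2 - 6*x + 9

The characteristic polynomial is χ_A(x) = (x - 3)^5, so the eigenvalues are known. The minimal polynomial is
  m_A(x) = Π_λ (x − λ)^{k_λ}
where k_λ is the size of the *largest* Jordan block for λ (equivalently, the smallest k with (A − λI)^k v = 0 for every generalised eigenvector v of λ).

  λ = 3: largest Jordan block has size 2, contributing (x − 3)^2

So m_A(x) = (x - 3)^2 = x^2 - 6*x + 9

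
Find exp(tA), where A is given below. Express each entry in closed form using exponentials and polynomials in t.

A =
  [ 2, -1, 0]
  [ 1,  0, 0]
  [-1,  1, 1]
e^{tA} =
  [t*exp(t) + exp(t), -t*exp(t), 0]
  [t*exp(t), -t*exp(t) + exp(t), 0]
  [-t*exp(t), t*exp(t), exp(t)]

Strategy: write A = P · J · P⁻¹ where J is a Jordan canonical form, so e^{tA} = P · e^{tJ} · P⁻¹, and e^{tJ} can be computed block-by-block.

A has Jordan form
J =
  [1, 1, 0]
  [0, 1, 0]
  [0, 0, 1]
(up to reordering of blocks).

Per-block formulas:
  For a 2×2 Jordan block J_2(1): exp(t · J_2(1)) = e^(1t)·(I + t·N), where N is the 2×2 nilpotent shift.
  For a 1×1 block at λ = 1: exp(t · [1]) = [e^(1t)].

After assembling e^{tJ} and conjugating by P, we get:

e^{tA} =
  [t*exp(t) + exp(t), -t*exp(t), 0]
  [t*exp(t), -t*exp(t) + exp(t), 0]
  [-t*exp(t), t*exp(t), exp(t)]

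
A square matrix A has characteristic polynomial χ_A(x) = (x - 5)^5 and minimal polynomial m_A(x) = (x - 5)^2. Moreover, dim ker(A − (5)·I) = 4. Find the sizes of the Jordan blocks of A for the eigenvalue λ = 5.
Block sizes for λ = 5: [2, 1, 1, 1]

Step 1 — from the characteristic polynomial, algebraic multiplicity of λ = 5 is 5. From dim ker(A − (5)·I) = 4, there are exactly 4 Jordan blocks for λ = 5.
Step 2 — from the minimal polynomial, the factor (x − 5)^2 tells us the largest block for λ = 5 has size 2.
Step 3 — with total size 5, 4 blocks, and largest block 2, the block sizes (in nonincreasing order) are [2, 1, 1, 1].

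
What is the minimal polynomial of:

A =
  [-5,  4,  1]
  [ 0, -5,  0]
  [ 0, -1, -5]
x^3 + 15*x^2 + 75*x + 125

The characteristic polynomial is χ_A(x) = (x + 5)^3, so the eigenvalues are known. The minimal polynomial is
  m_A(x) = Π_λ (x − λ)^{k_λ}
where k_λ is the size of the *largest* Jordan block for λ (equivalently, the smallest k with (A − λI)^k v = 0 for every generalised eigenvector v of λ).

  λ = -5: largest Jordan block has size 3, contributing (x + 5)^3

So m_A(x) = (x + 5)^3 = x^3 + 15*x^2 + 75*x + 125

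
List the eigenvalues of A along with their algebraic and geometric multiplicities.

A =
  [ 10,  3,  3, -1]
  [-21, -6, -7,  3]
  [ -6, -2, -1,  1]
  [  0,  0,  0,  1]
λ = 1: alg = 4, geom = 2

Step 1 — factor the characteristic polynomial to read off the algebraic multiplicities:
  χ_A(x) = (x - 1)^4

Step 2 — compute geometric multiplicities via the rank-nullity identity g(λ) = n − rank(A − λI):
  rank(A − (1)·I) = 2, so dim ker(A − (1)·I) = n − 2 = 2

Summary:
  λ = 1: algebraic multiplicity = 4, geometric multiplicity = 2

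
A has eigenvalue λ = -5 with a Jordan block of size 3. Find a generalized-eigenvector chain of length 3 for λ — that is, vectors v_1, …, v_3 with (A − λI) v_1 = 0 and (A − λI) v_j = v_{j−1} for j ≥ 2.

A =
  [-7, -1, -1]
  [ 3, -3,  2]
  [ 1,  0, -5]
A Jordan chain for λ = -5 of length 3:
v_1 = (0, 2, -2)ᵀ
v_2 = (-2, 3, 1)ᵀ
v_3 = (1, 0, 0)ᵀ

Let N = A − (-5)·I. We want v_3 with N^3 v_3 = 0 but N^2 v_3 ≠ 0; then v_{j-1} := N · v_j for j = 3, …, 2.

Pick v_3 = (1, 0, 0)ᵀ.
Then v_2 = N · v_3 = (-2, 3, 1)ᵀ.
Then v_1 = N · v_2 = (0, 2, -2)ᵀ.

Sanity check: (A − (-5)·I) v_1 = (0, 0, 0)ᵀ = 0. ✓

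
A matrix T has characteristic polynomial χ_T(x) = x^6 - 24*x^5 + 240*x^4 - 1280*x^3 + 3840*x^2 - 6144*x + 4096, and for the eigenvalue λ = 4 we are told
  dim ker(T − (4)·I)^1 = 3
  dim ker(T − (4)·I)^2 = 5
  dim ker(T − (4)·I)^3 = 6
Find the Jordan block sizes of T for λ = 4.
Block sizes for λ = 4: [3, 2, 1]

From the dimensions of kernels of powers, the number of Jordan blocks of size at least j is d_j − d_{j−1} where d_j = dim ker(N^j) (with d_0 = 0). Computing the differences gives [3, 2, 1].
The number of blocks of size exactly k is (#blocks of size ≥ k) − (#blocks of size ≥ k + 1), so the partition is: 1 block(s) of size 1, 1 block(s) of size 2, 1 block(s) of size 3.
In nonincreasing order the block sizes are [3, 2, 1].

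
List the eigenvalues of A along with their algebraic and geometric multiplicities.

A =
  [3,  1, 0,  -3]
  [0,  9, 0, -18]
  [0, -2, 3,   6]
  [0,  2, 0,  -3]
λ = 3: alg = 4, geom = 3

Step 1 — factor the characteristic polynomial to read off the algebraic multiplicities:
  χ_A(x) = (x - 3)^4

Step 2 — compute geometric multiplicities via the rank-nullity identity g(λ) = n − rank(A − λI):
  rank(A − (3)·I) = 1, so dim ker(A − (3)·I) = n − 1 = 3

Summary:
  λ = 3: algebraic multiplicity = 4, geometric multiplicity = 3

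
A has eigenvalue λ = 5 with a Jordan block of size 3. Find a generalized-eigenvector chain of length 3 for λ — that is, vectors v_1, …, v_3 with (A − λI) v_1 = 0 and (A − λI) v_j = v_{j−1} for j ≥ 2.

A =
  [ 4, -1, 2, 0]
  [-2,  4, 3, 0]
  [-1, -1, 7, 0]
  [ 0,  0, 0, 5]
A Jordan chain for λ = 5 of length 3:
v_1 = (1, 1, 1, 0)ᵀ
v_2 = (-1, -2, -1, 0)ᵀ
v_3 = (1, 0, 0, 0)ᵀ

Let N = A − (5)·I. We want v_3 with N^3 v_3 = 0 but N^2 v_3 ≠ 0; then v_{j-1} := N · v_j for j = 3, …, 2.

Pick v_3 = (1, 0, 0, 0)ᵀ.
Then v_2 = N · v_3 = (-1, -2, -1, 0)ᵀ.
Then v_1 = N · v_2 = (1, 1, 1, 0)ᵀ.

Sanity check: (A − (5)·I) v_1 = (0, 0, 0, 0)ᵀ = 0. ✓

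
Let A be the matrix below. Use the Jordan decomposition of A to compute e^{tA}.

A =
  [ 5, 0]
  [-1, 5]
e^{tA} =
  [exp(5*t), 0]
  [-t*exp(5*t), exp(5*t)]

Strategy: write A = P · J · P⁻¹ where J is a Jordan canonical form, so e^{tA} = P · e^{tJ} · P⁻¹, and e^{tJ} can be computed block-by-block.

A has Jordan form
J =
  [5, 1]
  [0, 5]
(up to reordering of blocks).

Per-block formulas:
  For a 2×2 Jordan block J_2(5): exp(t · J_2(5)) = e^(5t)·(I + t·N), where N is the 2×2 nilpotent shift.

After assembling e^{tJ} and conjugating by P, we get:

e^{tA} =
  [exp(5*t), 0]
  [-t*exp(5*t), exp(5*t)]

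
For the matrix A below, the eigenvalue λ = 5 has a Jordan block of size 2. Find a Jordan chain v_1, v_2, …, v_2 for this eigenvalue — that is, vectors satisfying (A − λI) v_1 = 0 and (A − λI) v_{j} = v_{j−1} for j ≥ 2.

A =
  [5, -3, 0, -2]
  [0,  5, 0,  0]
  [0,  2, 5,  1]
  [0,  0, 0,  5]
A Jordan chain for λ = 5 of length 2:
v_1 = (-3, 0, 2, 0)ᵀ
v_2 = (0, 1, 0, 0)ᵀ

Let N = A − (5)·I. We want v_2 with N^2 v_2 = 0 but N^1 v_2 ≠ 0; then v_{j-1} := N · v_j for j = 2, …, 2.

Pick v_2 = (0, 1, 0, 0)ᵀ.
Then v_1 = N · v_2 = (-3, 0, 2, 0)ᵀ.

Sanity check: (A − (5)·I) v_1 = (0, 0, 0, 0)ᵀ = 0. ✓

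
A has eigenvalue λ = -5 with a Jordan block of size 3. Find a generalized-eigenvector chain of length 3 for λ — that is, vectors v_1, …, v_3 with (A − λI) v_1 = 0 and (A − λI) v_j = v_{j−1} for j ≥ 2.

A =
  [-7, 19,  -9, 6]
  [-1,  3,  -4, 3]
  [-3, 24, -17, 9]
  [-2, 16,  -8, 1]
A Jordan chain for λ = -5 of length 3:
v_1 = (-6, -3, -9, -6)ᵀ
v_2 = (19, 8, 24, 16)ᵀ
v_3 = (0, 1, 0, 0)ᵀ

Let N = A − (-5)·I. We want v_3 with N^3 v_3 = 0 but N^2 v_3 ≠ 0; then v_{j-1} := N · v_j for j = 3, …, 2.

Pick v_3 = (0, 1, 0, 0)ᵀ.
Then v_2 = N · v_3 = (19, 8, 24, 16)ᵀ.
Then v_1 = N · v_2 = (-6, -3, -9, -6)ᵀ.

Sanity check: (A − (-5)·I) v_1 = (0, 0, 0, 0)ᵀ = 0. ✓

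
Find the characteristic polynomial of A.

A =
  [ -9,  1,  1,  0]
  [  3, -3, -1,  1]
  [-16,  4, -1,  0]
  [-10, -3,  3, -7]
x^4 + 20*x^3 + 150*x^2 + 500*x + 625

Expanding det(x·I − A) (e.g. by cofactor expansion or by noting that A is similar to its Jordan form J, which has the same characteristic polynomial as A) gives
  χ_A(x) = x^4 + 20*x^3 + 150*x^2 + 500*x + 625
which factors as (x + 5)^4. The eigenvalues (with algebraic multiplicities) are λ = -5 with multiplicity 4.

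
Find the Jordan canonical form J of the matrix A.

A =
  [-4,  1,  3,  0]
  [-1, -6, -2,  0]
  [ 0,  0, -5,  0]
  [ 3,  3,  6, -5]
J_3(-5) ⊕ J_1(-5)

The characteristic polynomial is
  det(x·I − A) = x^4 + 20*x^3 + 150*x^2 + 500*x + 625 = (x + 5)^4

Eigenvalues and multiplicities (the geometric multiplicity of λ is n − rank(A − λI), which equals the number of Jordan blocks for λ):
  λ = -5: algebraic multiplicity = 4, geometric multiplicity = 2

Determining the block sizes for each eigenvalue:
  λ = -5: with am = 4 and gm = 2, the partition is not yet determined (e.g. several partitions of 4 into 2 parts exist). Let N = A − (-5)·I. Computing rank(N^1) = 2, rank(N^2) = 1, rank(N^3) = 0; the number of blocks of size ≥ j is rank(N^{j−1}) − rank(N^j), giving [2, 1, 1]. So we have 1 block(s) of size 3, 1 block(s) of size 1 → block sizes [3, 1]

Assembling the blocks gives a Jordan form
J =
  [-5,  1,  0,  0]
  [ 0, -5,  1,  0]
  [ 0,  0, -5,  0]
  [ 0,  0,  0, -5]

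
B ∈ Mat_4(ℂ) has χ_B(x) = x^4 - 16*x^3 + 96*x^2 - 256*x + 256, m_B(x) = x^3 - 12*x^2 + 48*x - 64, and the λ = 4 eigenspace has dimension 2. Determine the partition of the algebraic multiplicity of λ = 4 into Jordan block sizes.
Block sizes for λ = 4: [3, 1]

Step 1 — from the characteristic polynomial, algebraic multiplicity of λ = 4 is 4. From dim ker(B − (4)·I) = 2, there are exactly 2 Jordan blocks for λ = 4.
Step 2 — from the minimal polynomial, the factor (x − 4)^3 tells us the largest block for λ = 4 has size 3.
Step 3 — with total size 4, 2 blocks, and largest block 3, the block sizes (in nonincreasing order) are [3, 1].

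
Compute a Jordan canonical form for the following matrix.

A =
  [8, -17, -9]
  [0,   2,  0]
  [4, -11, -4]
J_3(2)

The characteristic polynomial is
  det(x·I − A) = x^3 - 6*x^2 + 12*x - 8 = (x - 2)^3

Eigenvalues and multiplicities (the geometric multiplicity of λ is n − rank(A − λI), which equals the number of Jordan blocks for λ):
  λ = 2: algebraic multiplicity = 3, geometric multiplicity = 1

Determining the block sizes for each eigenvalue:
  λ = 2: one block (gm = 1), so the single block has size am = 3 → block sizes [3]

Assembling the blocks gives a Jordan form
J =
  [2, 1, 0]
  [0, 2, 1]
  [0, 0, 2]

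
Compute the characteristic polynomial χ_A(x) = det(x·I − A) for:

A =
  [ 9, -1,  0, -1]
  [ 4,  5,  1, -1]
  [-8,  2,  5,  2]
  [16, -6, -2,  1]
x^4 - 20*x^3 + 150*x^2 - 500*x + 625

Expanding det(x·I − A) (e.g. by cofactor expansion or by noting that A is similar to its Jordan form J, which has the same characteristic polynomial as A) gives
  χ_A(x) = x^4 - 20*x^3 + 150*x^2 - 500*x + 625
which factors as (x - 5)^4. The eigenvalues (with algebraic multiplicities) are λ = 5 with multiplicity 4.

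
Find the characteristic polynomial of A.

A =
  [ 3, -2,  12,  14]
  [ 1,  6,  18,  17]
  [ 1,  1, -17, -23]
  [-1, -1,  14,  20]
x^4 - 12*x^3 + 30*x^2 + 100*x - 375

Expanding det(x·I − A) (e.g. by cofactor expansion or by noting that A is similar to its Jordan form J, which has the same characteristic polynomial as A) gives
  χ_A(x) = x^4 - 12*x^3 + 30*x^2 + 100*x - 375
which factors as (x - 5)^3*(x + 3). The eigenvalues (with algebraic multiplicities) are λ = -3 with multiplicity 1, λ = 5 with multiplicity 3.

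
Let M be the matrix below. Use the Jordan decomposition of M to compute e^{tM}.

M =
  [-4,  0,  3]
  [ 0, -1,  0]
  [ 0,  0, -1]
e^{tM} =
  [exp(-4*t), 0, exp(-t) - exp(-4*t)]
  [0, exp(-t), 0]
  [0, 0, exp(-t)]

Strategy: write M = P · J · P⁻¹ where J is a Jordan canonical form, so e^{tM} = P · e^{tJ} · P⁻¹, and e^{tJ} can be computed block-by-block.

M has Jordan form
J =
  [-4,  0,  0]
  [ 0, -1,  0]
  [ 0,  0, -1]
(up to reordering of blocks).

Per-block formulas:
  For a 1×1 block at λ = -1: exp(t · [-1]) = [e^(-1t)].
  For a 1×1 block at λ = -4: exp(t · [-4]) = [e^(-4t)].

After assembling e^{tJ} and conjugating by P, we get:

e^{tM} =
  [exp(-4*t), 0, exp(-t) - exp(-4*t)]
  [0, exp(-t), 0]
  [0, 0, exp(-t)]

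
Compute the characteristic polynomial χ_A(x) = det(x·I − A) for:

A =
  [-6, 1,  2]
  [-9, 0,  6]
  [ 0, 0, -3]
x^3 + 9*x^2 + 27*x + 27

Expanding det(x·I − A) (e.g. by cofactor expansion or by noting that A is similar to its Jordan form J, which has the same characteristic polynomial as A) gives
  χ_A(x) = x^3 + 9*x^2 + 27*x + 27
which factors as (x + 3)^3. The eigenvalues (with algebraic multiplicities) are λ = -3 with multiplicity 3.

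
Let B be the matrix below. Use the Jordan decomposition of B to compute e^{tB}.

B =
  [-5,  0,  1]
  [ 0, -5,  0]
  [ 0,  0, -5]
e^{tB} =
  [exp(-5*t), 0, t*exp(-5*t)]
  [0, exp(-5*t), 0]
  [0, 0, exp(-5*t)]

Strategy: write B = P · J · P⁻¹ where J is a Jordan canonical form, so e^{tB} = P · e^{tJ} · P⁻¹, and e^{tJ} can be computed block-by-block.

B has Jordan form
J =
  [-5,  1,  0]
  [ 0, -5,  0]
  [ 0,  0, -5]
(up to reordering of blocks).

Per-block formulas:
  For a 2×2 Jordan block J_2(-5): exp(t · J_2(-5)) = e^(-5t)·(I + t·N), where N is the 2×2 nilpotent shift.
  For a 1×1 block at λ = -5: exp(t · [-5]) = [e^(-5t)].

After assembling e^{tJ} and conjugating by P, we get:

e^{tB} =
  [exp(-5*t), 0, t*exp(-5*t)]
  [0, exp(-5*t), 0]
  [0, 0, exp(-5*t)]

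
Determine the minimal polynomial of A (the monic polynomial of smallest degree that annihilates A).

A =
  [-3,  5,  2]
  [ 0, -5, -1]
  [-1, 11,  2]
x^3 + 6*x^2 + 12*x + 8

The characteristic polynomial is χ_A(x) = (x + 2)^3, so the eigenvalues are known. The minimal polynomial is
  m_A(x) = Π_λ (x − λ)^{k_λ}
where k_λ is the size of the *largest* Jordan block for λ (equivalently, the smallest k with (A − λI)^k v = 0 for every generalised eigenvector v of λ).

  λ = -2: largest Jordan block has size 3, contributing (x + 2)^3

So m_A(x) = (x + 2)^3 = x^3 + 6*x^2 + 12*x + 8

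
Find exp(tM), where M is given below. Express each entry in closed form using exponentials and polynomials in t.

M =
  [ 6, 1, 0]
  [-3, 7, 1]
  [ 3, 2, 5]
e^{tM} =
  [-3*t^2*exp(6*t)/2 + exp(6*t), t^2*exp(6*t)/2 + t*exp(6*t), t^2*exp(6*t)/2]
  [-3*t*exp(6*t), t*exp(6*t) + exp(6*t), t*exp(6*t)]
  [-9*t^2*exp(6*t)/2 + 3*t*exp(6*t), 3*t^2*exp(6*t)/2 + 2*t*exp(6*t), 3*t^2*exp(6*t)/2 - t*exp(6*t) + exp(6*t)]

Strategy: write M = P · J · P⁻¹ where J is a Jordan canonical form, so e^{tM} = P · e^{tJ} · P⁻¹, and e^{tJ} can be computed block-by-block.

M has Jordan form
J =
  [6, 1, 0]
  [0, 6, 1]
  [0, 0, 6]
(up to reordering of blocks).

Per-block formulas:
  For a 3×3 Jordan block J_3(6): exp(t · J_3(6)) = e^(6t)·(I + t·N + (t^2/2)·N^2), where N is the 3×3 nilpotent shift.

After assembling e^{tJ} and conjugating by P, we get:

e^{tM} =
  [-3*t^2*exp(6*t)/2 + exp(6*t), t^2*exp(6*t)/2 + t*exp(6*t), t^2*exp(6*t)/2]
  [-3*t*exp(6*t), t*exp(6*t) + exp(6*t), t*exp(6*t)]
  [-9*t^2*exp(6*t)/2 + 3*t*exp(6*t), 3*t^2*exp(6*t)/2 + 2*t*exp(6*t), 3*t^2*exp(6*t)/2 - t*exp(6*t) + exp(6*t)]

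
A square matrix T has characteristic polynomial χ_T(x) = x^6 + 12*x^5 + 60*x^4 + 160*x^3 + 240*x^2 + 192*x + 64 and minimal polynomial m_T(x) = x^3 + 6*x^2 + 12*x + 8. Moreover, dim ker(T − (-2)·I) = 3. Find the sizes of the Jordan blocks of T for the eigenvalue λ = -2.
Block sizes for λ = -2: [3, 2, 1]

Step 1 — from the characteristic polynomial, algebraic multiplicity of λ = -2 is 6. From dim ker(T − (-2)·I) = 3, there are exactly 3 Jordan blocks for λ = -2.
Step 2 — from the minimal polynomial, the factor (x + 2)^3 tells us the largest block for λ = -2 has size 3.
Step 3 — with total size 6, 3 blocks, and largest block 3, the block sizes (in nonincreasing order) are [3, 2, 1].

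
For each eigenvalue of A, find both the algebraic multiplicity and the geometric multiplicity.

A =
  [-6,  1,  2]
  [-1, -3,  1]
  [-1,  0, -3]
λ = -4: alg = 3, geom = 1

Step 1 — factor the characteristic polynomial to read off the algebraic multiplicities:
  χ_A(x) = (x + 4)^3

Step 2 — compute geometric multiplicities via the rank-nullity identity g(λ) = n − rank(A − λI):
  rank(A − (-4)·I) = 2, so dim ker(A − (-4)·I) = n − 2 = 1

Summary:
  λ = -4: algebraic multiplicity = 3, geometric multiplicity = 1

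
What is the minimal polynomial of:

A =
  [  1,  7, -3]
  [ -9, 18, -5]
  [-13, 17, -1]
x^3 - 18*x^2 + 108*x - 216

The characteristic polynomial is χ_A(x) = (x - 6)^3, so the eigenvalues are known. The minimal polynomial is
  m_A(x) = Π_λ (x − λ)^{k_λ}
where k_λ is the size of the *largest* Jordan block for λ (equivalently, the smallest k with (A − λI)^k v = 0 for every generalised eigenvector v of λ).

  λ = 6: largest Jordan block has size 3, contributing (x − 6)^3

So m_A(x) = (x - 6)^3 = x^3 - 18*x^2 + 108*x - 216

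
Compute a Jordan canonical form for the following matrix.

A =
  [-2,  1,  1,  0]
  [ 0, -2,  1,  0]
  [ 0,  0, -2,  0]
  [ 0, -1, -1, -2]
J_3(-2) ⊕ J_1(-2)

The characteristic polynomial is
  det(x·I − A) = x^4 + 8*x^3 + 24*x^2 + 32*x + 16 = (x + 2)^4

Eigenvalues and multiplicities (the geometric multiplicity of λ is n − rank(A − λI), which equals the number of Jordan blocks for λ):
  λ = -2: algebraic multiplicity = 4, geometric multiplicity = 2

Determining the block sizes for each eigenvalue:
  λ = -2: with am = 4 and gm = 2, the partition is not yet determined (e.g. several partitions of 4 into 2 parts exist). Let N = A − (-2)·I. Computing rank(N^1) = 2, rank(N^2) = 1, rank(N^3) = 0; the number of blocks of size ≥ j is rank(N^{j−1}) − rank(N^j), giving [2, 1, 1]. So we have 1 block(s) of size 3, 1 block(s) of size 1 → block sizes [3, 1]

Assembling the blocks gives a Jordan form
J =
  [-2,  1,  0,  0]
  [ 0, -2,  1,  0]
  [ 0,  0, -2,  0]
  [ 0,  0,  0, -2]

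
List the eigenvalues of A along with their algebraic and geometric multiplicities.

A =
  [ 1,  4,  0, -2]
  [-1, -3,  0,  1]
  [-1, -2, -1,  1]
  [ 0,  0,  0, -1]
λ = -1: alg = 4, geom = 3

Step 1 — factor the characteristic polynomial to read off the algebraic multiplicities:
  χ_A(x) = (x + 1)^4

Step 2 — compute geometric multiplicities via the rank-nullity identity g(λ) = n − rank(A − λI):
  rank(A − (-1)·I) = 1, so dim ker(A − (-1)·I) = n − 1 = 3

Summary:
  λ = -1: algebraic multiplicity = 4, geometric multiplicity = 3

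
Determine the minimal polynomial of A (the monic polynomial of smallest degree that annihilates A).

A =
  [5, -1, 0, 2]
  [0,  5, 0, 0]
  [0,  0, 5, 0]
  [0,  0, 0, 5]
x^2 - 10*x + 25

The characteristic polynomial is χ_A(x) = (x - 5)^4, so the eigenvalues are known. The minimal polynomial is
  m_A(x) = Π_λ (x − λ)^{k_λ}
where k_λ is the size of the *largest* Jordan block for λ (equivalently, the smallest k with (A − λI)^k v = 0 for every generalised eigenvector v of λ).

  λ = 5: largest Jordan block has size 2, contributing (x − 5)^2

So m_A(x) = (x - 5)^2 = x^2 - 10*x + 25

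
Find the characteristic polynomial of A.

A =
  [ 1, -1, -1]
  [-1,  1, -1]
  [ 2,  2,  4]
x^3 - 6*x^2 + 12*x - 8

Expanding det(x·I − A) (e.g. by cofactor expansion or by noting that A is similar to its Jordan form J, which has the same characteristic polynomial as A) gives
  χ_A(x) = x^3 - 6*x^2 + 12*x - 8
which factors as (x - 2)^3. The eigenvalues (with algebraic multiplicities) are λ = 2 with multiplicity 3.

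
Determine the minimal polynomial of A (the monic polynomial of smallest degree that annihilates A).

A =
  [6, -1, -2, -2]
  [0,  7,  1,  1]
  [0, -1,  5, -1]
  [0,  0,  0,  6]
x^3 - 18*x^2 + 108*x - 216

The characteristic polynomial is χ_A(x) = (x - 6)^4, so the eigenvalues are known. The minimal polynomial is
  m_A(x) = Π_λ (x − λ)^{k_λ}
where k_λ is the size of the *largest* Jordan block for λ (equivalently, the smallest k with (A − λI)^k v = 0 for every generalised eigenvector v of λ).

  λ = 6: largest Jordan block has size 3, contributing (x − 6)^3

So m_A(x) = (x - 6)^3 = x^3 - 18*x^2 + 108*x - 216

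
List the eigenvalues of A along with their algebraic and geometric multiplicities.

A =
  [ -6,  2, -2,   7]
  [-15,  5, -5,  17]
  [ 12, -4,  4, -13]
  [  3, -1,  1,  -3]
λ = 0: alg = 4, geom = 2

Step 1 — factor the characteristic polynomial to read off the algebraic multiplicities:
  χ_A(x) = x^4

Step 2 — compute geometric multiplicities via the rank-nullity identity g(λ) = n − rank(A − λI):
  rank(A − (0)·I) = 2, so dim ker(A − (0)·I) = n − 2 = 2

Summary:
  λ = 0: algebraic multiplicity = 4, geometric multiplicity = 2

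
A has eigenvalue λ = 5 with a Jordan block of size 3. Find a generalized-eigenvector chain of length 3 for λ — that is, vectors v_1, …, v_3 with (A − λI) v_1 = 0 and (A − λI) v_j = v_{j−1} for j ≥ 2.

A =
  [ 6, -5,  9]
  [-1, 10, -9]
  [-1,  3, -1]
A Jordan chain for λ = 5 of length 3:
v_1 = (-3, 3, 2)ᵀ
v_2 = (1, -1, -1)ᵀ
v_3 = (1, 0, 0)ᵀ

Let N = A − (5)·I. We want v_3 with N^3 v_3 = 0 but N^2 v_3 ≠ 0; then v_{j-1} := N · v_j for j = 3, …, 2.

Pick v_3 = (1, 0, 0)ᵀ.
Then v_2 = N · v_3 = (1, -1, -1)ᵀ.
Then v_1 = N · v_2 = (-3, 3, 2)ᵀ.

Sanity check: (A − (5)·I) v_1 = (0, 0, 0)ᵀ = 0. ✓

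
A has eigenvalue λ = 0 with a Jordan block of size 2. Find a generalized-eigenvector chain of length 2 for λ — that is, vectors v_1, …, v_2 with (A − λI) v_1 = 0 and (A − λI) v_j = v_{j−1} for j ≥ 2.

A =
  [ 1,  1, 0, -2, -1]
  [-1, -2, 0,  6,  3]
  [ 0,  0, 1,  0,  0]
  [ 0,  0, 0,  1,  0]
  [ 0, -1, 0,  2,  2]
A Jordan chain for λ = 0 of length 2:
v_1 = (1, -2, 0, 0, -1)ᵀ
v_2 = (0, 1, 0, 0, 0)ᵀ

Let N = A − (0)·I. We want v_2 with N^2 v_2 = 0 but N^1 v_2 ≠ 0; then v_{j-1} := N · v_j for j = 2, …, 2.

Pick v_2 = (0, 1, 0, 0, 0)ᵀ.
Then v_1 = N · v_2 = (1, -2, 0, 0, -1)ᵀ.

Sanity check: (A − (0)·I) v_1 = (0, 0, 0, 0, 0)ᵀ = 0. ✓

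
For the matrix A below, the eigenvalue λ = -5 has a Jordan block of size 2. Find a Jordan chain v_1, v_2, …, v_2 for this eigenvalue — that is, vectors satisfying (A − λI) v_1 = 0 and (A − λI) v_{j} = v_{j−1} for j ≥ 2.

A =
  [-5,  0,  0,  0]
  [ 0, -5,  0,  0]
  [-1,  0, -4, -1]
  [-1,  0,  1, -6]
A Jordan chain for λ = -5 of length 2:
v_1 = (0, 0, -1, -1)ᵀ
v_2 = (1, 0, 0, 0)ᵀ

Let N = A − (-5)·I. We want v_2 with N^2 v_2 = 0 but N^1 v_2 ≠ 0; then v_{j-1} := N · v_j for j = 2, …, 2.

Pick v_2 = (1, 0, 0, 0)ᵀ.
Then v_1 = N · v_2 = (0, 0, -1, -1)ᵀ.

Sanity check: (A − (-5)·I) v_1 = (0, 0, 0, 0)ᵀ = 0. ✓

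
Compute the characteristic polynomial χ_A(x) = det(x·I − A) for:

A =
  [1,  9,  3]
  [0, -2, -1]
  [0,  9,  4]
x^3 - 3*x^2 + 3*x - 1

Expanding det(x·I − A) (e.g. by cofactor expansion or by noting that A is similar to its Jordan form J, which has the same characteristic polynomial as A) gives
  χ_A(x) = x^3 - 3*x^2 + 3*x - 1
which factors as (x - 1)^3. The eigenvalues (with algebraic multiplicities) are λ = 1 with multiplicity 3.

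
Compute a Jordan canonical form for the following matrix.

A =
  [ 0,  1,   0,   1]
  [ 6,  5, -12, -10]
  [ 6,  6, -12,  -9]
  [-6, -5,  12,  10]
J_2(0) ⊕ J_1(0) ⊕ J_1(3)

The characteristic polynomial is
  det(x·I − A) = x^4 - 3*x^3 = x^3*(x - 3)

Eigenvalues and multiplicities (the geometric multiplicity of λ is n − rank(A − λI), which equals the number of Jordan blocks for λ):
  λ = 0: algebraic multiplicity = 3, geometric multiplicity = 2
  λ = 3: algebraic multiplicity = 1, geometric multiplicity = 1

Determining the block sizes for each eigenvalue:
  λ = 0: 2 blocks summing to 3 forces exactly one block of size 2 and the rest size 1 → block sizes [2, 1]
  λ = 3: one block (gm = 1), so the single block has size am = 1 → block sizes [1]

Assembling the blocks gives a Jordan form
J =
  [0, 1, 0, 0]
  [0, 0, 0, 0]
  [0, 0, 0, 0]
  [0, 0, 0, 3]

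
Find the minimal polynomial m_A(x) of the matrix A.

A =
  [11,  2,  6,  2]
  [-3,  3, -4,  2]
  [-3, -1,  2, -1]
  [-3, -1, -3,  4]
x^3 - 15*x^2 + 75*x - 125

The characteristic polynomial is χ_A(x) = (x - 5)^4, so the eigenvalues are known. The minimal polynomial is
  m_A(x) = Π_λ (x − λ)^{k_λ}
where k_λ is the size of the *largest* Jordan block for λ (equivalently, the smallest k with (A − λI)^k v = 0 for every generalised eigenvector v of λ).

  λ = 5: largest Jordan block has size 3, contributing (x − 5)^3

So m_A(x) = (x - 5)^3 = x^3 - 15*x^2 + 75*x - 125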